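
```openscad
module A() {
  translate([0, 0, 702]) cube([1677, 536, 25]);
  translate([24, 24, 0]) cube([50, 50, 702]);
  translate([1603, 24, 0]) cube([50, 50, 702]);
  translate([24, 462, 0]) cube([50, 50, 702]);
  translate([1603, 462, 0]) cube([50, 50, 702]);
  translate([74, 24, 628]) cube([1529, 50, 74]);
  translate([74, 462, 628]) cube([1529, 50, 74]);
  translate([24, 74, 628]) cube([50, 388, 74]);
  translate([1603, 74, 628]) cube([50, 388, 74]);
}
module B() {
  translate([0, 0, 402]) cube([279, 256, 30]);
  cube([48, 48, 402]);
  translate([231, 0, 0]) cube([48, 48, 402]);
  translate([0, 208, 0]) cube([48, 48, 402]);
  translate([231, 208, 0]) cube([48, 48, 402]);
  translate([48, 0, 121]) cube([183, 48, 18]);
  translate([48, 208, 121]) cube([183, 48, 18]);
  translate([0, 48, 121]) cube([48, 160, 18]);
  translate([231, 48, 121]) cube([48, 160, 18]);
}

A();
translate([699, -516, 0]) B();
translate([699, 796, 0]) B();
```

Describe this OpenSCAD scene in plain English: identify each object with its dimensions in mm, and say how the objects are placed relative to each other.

A is a table: top 1677 mm (x) × 536 mm (y), 25 mm thick, upper face at z = 727 mm, on four 50×50 mm square legs, each inset 24 mm from the nearest pair of top edges, running from z = 0 to the bottom of the top. Four apron rails, 50 mm thick and 74 mm tall, run between adjacent legs with their top edges flush with the underside of the top and their outer faces flush with the legs' outer faces.

B is a four-legged stool. The seat is a 279×256×30 mm slab whose top surface is at z = 432 mm; four square legs, each 48×48 mm in cross-section, run from the floor (z = 0) to the underside of the seat, each flush with a corner of the seat. Four stretchers, 48 mm wide and 18 mm tall, connect adjacent legs with their undersides at z = 121 mm, each running between the inner faces of the legs it joins and aligned with the legs' outer faces on the other axis.

Two stools sit around the table at the −y, +y sides.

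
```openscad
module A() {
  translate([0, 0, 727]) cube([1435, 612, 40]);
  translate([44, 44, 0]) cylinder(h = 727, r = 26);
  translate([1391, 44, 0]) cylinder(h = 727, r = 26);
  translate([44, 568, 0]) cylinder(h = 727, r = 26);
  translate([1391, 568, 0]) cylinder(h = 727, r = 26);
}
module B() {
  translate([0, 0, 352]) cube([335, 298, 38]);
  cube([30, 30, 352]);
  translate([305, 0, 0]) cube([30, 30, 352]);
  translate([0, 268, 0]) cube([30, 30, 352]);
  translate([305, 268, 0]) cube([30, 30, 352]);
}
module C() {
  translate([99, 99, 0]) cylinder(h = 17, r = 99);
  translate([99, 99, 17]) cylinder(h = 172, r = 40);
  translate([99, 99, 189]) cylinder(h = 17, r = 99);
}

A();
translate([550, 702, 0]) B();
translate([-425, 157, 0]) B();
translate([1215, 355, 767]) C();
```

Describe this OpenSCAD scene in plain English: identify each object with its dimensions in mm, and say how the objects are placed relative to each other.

A is a table with a 1435×612 mm rectangular top, 40 mm thick, top surface at z = 767 mm, supported by four round legs of 52 mm diameter, each leg's bounding box inset 18 mm from the nearest pair of top edges, running from the floor.

B is a four-legged stool. The seat is a 335×298×38 mm slab whose top surface is at z = 390 mm; four square legs, each 30×30 mm in cross-section, run from the floor (z = 0) to the underside of the seat, each flush with a corner of the seat.

C is a spool: two coaxial disc flanges of radius 99 mm and thickness 17 mm, joined by a core cylinder of radius 40 mm and height 172 mm. The lower flange rests on z = 0 and the three cylinders share a vertical axis.

Two stools sit around the table at the +y, −x sides. The spool is on top of the table.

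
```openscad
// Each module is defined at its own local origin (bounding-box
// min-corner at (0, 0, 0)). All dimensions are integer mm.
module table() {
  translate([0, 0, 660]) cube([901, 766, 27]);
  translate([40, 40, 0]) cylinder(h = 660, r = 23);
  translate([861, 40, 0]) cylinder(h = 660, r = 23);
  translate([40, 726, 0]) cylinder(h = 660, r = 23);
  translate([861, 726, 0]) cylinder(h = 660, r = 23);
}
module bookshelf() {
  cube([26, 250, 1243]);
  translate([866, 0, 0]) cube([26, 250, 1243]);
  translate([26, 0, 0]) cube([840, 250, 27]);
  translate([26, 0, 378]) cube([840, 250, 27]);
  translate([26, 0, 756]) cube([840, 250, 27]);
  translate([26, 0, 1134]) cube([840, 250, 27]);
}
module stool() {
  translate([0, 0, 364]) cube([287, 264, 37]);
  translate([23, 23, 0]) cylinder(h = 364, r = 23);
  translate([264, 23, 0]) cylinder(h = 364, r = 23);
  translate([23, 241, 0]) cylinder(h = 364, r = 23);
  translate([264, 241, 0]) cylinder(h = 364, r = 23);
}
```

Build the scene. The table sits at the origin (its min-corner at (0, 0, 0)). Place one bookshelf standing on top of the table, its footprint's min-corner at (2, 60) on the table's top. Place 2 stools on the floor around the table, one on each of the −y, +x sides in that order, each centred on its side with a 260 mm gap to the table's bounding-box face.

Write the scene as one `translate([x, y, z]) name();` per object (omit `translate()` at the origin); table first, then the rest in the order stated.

table();
translate([2, 60, 687]) bookshelf();
translate([307, -524, 0]) stool();
translate([1161, 251, 0]) stool();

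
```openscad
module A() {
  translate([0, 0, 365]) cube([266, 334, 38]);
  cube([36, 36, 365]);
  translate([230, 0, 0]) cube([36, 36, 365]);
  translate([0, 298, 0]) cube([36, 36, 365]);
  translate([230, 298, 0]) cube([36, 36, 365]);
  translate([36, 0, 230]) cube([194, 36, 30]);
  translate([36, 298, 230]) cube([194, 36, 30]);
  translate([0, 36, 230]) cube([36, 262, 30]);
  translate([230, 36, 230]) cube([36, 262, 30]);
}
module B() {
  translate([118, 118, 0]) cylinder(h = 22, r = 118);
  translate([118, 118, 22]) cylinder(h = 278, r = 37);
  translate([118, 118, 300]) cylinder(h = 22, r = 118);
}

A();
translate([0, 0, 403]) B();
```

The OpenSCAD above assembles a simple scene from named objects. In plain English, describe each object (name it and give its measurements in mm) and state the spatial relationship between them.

A is a four-legged stool. The seat is 266×334 mm, 38 mm thick, top at z = 403 mm. It stands on four square legs, each 36×36 mm in cross-section, from z = 0 to the seat underside, each flush with a corner of the seat. Four stretchers, 36 mm wide and 30 mm tall, connect adjacent legs with their undersides at z = 230 mm, each running between the inner faces of the legs it joins and aligned with the legs' outer faces on the other axis.

B is a spool: two coaxial disc flanges of radius 118 mm and thickness 22 mm, joined by a core cylinder of radius 37 mm and height 278 mm. The lower flange rests on z = 0 and the three cylinders share a vertical axis.

The spool is on top of the stool.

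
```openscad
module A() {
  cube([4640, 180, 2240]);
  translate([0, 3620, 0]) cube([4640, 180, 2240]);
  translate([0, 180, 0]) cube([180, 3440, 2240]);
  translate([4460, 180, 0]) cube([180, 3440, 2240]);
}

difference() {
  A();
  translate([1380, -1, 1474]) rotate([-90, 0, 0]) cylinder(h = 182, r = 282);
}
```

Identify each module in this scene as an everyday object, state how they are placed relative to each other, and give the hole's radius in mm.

The subtracted cylinder has r = 282 mm.

A is a house frame. The house frame has a circular hole through its front wall. The hole's radius is 282 mm.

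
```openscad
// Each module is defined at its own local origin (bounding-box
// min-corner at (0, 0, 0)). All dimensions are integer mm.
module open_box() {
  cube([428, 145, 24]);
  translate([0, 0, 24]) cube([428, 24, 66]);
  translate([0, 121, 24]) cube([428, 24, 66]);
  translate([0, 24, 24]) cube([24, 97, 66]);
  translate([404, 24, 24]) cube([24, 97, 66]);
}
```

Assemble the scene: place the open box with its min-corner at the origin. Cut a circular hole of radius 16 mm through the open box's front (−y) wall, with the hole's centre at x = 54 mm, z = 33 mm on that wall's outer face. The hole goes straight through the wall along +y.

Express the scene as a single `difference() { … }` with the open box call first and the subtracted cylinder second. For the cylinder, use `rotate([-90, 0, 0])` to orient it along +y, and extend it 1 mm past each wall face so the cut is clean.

difference() {
  open_box();
  translate([54, -1, 33]) rotate([-90, 0, 0]) cylinder(h = 26, r = 16);
}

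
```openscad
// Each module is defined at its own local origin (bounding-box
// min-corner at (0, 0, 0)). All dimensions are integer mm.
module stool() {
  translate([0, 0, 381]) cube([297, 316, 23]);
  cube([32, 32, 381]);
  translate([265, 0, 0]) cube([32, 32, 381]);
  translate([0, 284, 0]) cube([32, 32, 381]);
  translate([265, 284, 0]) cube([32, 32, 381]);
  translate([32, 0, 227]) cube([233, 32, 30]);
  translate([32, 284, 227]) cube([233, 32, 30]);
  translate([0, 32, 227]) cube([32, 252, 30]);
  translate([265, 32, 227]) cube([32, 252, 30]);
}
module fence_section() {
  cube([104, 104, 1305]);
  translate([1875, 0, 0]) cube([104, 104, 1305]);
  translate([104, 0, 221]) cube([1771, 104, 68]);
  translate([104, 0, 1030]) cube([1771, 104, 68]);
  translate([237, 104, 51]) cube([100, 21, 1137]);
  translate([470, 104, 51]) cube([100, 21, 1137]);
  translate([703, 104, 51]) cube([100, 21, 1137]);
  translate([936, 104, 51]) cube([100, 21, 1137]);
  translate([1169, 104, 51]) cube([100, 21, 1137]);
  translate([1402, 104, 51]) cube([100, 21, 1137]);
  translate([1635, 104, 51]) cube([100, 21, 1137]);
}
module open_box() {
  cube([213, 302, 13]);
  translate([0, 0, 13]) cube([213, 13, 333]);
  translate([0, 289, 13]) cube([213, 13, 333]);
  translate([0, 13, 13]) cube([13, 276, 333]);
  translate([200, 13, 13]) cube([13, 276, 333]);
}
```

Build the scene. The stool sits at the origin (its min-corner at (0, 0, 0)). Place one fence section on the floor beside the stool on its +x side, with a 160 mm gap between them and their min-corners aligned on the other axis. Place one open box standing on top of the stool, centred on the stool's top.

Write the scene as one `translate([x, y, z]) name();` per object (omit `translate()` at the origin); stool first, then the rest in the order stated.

stool();
translate([457, 0, 0]) fence_section();
translate([42, 7, 404]) open_box();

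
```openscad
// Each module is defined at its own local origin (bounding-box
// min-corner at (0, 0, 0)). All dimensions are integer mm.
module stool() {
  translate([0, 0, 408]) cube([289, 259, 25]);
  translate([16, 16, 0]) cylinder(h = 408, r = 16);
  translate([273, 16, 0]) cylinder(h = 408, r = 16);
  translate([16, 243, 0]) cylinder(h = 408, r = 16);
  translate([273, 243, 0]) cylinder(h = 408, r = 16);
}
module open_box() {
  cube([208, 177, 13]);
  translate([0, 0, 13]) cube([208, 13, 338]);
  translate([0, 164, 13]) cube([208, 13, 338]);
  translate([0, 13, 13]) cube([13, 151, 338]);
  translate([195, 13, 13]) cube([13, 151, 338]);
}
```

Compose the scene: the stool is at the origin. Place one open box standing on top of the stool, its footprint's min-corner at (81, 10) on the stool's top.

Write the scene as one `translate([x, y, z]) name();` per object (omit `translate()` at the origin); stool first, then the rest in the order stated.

stool();
translate([81, 10, 433]) open_box();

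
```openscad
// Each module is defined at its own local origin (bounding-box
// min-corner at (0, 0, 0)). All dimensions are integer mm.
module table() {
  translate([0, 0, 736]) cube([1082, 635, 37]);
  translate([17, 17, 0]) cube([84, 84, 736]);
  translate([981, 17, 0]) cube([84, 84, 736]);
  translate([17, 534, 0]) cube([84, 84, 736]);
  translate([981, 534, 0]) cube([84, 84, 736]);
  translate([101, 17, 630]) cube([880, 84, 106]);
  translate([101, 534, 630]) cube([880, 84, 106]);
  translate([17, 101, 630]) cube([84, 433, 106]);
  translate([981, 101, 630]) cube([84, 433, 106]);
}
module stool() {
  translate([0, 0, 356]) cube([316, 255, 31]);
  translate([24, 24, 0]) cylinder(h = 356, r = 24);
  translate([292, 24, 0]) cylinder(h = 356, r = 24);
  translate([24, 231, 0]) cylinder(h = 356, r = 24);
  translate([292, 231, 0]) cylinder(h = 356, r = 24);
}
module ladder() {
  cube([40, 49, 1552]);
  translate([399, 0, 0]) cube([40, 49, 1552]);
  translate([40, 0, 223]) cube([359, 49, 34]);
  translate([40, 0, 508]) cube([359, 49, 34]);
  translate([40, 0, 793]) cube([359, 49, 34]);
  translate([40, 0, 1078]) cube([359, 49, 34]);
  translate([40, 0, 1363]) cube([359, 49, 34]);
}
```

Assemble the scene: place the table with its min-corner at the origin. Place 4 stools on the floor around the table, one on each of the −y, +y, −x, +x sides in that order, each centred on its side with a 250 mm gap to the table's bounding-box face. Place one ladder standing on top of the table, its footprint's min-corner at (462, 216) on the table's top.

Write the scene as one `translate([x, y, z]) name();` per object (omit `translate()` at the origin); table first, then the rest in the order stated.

table();
translate([383, -505, 0]) stool();
translate([383, 885, 0]) stool();
translate([-566, 190, 0]) stool();
translate([1332, 190, 0]) stool();
translate([462, 216, 773]) ladder();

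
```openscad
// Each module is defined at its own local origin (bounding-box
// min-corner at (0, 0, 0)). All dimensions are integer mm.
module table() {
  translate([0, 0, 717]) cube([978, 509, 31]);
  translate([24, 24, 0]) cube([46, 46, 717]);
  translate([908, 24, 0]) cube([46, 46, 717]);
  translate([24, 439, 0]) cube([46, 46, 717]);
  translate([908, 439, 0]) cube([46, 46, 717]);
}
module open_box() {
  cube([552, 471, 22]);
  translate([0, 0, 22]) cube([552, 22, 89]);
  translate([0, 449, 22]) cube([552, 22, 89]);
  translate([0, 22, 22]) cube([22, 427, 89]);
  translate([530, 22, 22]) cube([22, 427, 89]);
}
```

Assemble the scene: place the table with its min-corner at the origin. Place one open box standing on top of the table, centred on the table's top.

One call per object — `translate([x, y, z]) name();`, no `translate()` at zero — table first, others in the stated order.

table();
translate([213, 19, 748]) open_box();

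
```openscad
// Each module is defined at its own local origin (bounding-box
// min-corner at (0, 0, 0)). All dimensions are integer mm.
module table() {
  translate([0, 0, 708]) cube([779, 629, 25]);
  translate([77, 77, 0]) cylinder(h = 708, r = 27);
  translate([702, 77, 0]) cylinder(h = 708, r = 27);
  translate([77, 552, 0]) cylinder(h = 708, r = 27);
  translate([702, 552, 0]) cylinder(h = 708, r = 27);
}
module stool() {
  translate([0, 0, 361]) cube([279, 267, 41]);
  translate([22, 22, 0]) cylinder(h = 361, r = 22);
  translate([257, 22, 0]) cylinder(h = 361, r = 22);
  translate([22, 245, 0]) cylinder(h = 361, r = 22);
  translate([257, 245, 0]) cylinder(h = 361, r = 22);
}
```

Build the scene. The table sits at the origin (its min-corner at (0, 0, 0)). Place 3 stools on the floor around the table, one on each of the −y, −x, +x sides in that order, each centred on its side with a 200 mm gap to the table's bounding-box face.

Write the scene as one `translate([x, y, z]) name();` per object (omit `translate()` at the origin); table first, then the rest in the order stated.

table();
translate([250, -467, 0]) stool();
translate([-479, 181, 0]) stool();
translate([979, 181, 0]) stool();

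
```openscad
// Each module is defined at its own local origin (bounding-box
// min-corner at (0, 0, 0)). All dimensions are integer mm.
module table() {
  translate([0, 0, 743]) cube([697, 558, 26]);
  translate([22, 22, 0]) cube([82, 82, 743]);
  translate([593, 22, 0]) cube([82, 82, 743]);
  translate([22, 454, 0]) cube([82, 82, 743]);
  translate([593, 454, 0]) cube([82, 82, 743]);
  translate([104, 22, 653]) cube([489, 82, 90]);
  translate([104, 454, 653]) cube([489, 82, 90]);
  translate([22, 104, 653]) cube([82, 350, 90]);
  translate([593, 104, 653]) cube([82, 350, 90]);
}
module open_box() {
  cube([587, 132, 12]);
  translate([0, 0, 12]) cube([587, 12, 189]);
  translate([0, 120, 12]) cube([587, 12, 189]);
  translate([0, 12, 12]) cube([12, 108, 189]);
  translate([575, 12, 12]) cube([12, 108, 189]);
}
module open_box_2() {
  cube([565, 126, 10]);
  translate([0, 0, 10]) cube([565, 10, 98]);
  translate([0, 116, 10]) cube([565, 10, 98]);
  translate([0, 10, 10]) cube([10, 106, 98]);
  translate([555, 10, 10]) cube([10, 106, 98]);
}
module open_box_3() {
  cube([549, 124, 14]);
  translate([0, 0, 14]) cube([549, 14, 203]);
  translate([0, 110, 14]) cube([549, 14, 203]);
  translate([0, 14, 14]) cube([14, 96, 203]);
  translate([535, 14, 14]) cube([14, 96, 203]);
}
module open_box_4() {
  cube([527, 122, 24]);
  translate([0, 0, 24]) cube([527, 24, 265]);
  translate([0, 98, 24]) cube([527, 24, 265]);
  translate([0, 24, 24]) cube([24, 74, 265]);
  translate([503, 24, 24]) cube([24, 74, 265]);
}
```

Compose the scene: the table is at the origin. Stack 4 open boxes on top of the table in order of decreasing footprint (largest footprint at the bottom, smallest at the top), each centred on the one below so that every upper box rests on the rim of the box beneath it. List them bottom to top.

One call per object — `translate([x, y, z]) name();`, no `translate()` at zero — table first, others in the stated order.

table();
translate([55, 213, 769]) open_box();
translate([66, 216, 970]) open_box_2();
translate([74, 217, 1078]) open_box_3();
translate([85, 218, 1295]) open_box_4();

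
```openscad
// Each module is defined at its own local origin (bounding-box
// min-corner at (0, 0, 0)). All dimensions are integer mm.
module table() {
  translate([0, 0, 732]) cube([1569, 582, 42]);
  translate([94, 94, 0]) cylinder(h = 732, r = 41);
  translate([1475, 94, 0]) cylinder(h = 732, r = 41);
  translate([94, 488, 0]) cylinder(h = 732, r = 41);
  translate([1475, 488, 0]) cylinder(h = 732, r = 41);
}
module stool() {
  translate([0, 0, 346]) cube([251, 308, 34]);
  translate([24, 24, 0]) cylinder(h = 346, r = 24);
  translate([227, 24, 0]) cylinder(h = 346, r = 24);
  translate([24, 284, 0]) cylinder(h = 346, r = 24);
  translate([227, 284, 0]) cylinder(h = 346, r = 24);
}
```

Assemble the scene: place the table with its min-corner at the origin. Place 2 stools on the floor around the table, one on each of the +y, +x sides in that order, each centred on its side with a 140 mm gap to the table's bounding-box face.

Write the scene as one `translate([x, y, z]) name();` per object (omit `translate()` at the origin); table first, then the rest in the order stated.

table();
translate([659, 722, 0]) stool();
translate([1709, 137, 0]) stool();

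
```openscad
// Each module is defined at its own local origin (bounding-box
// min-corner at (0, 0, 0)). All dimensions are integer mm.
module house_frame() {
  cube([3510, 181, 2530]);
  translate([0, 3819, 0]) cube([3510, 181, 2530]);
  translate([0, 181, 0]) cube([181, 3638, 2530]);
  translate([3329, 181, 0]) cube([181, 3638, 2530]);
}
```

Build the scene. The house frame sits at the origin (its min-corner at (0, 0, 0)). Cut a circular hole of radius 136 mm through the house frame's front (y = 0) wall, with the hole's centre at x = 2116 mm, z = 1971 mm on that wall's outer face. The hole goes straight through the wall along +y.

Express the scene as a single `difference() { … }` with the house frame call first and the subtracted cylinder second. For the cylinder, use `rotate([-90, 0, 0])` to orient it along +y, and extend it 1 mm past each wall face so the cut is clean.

difference() {
  house_frame();
  translate([2116, -1, 1971]) rotate([-90, 0, 0]) cylinder(h = 183, r = 136);
}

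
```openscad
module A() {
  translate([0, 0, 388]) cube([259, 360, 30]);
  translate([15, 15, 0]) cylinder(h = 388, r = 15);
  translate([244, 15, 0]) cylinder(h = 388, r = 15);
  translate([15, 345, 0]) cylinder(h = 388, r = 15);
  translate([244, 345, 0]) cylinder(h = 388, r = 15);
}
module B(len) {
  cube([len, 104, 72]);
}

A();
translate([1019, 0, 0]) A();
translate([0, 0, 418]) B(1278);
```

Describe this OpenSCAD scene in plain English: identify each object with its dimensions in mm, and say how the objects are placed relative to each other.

A is a four-legged stool. The seat is 259×360 mm, 30 mm thick, top at z = 418 mm. It stands on four round legs, each 30 mm in diameter, from z = 0 to the seat underside, each leg's axis is inset half a diameter from the nearest pair of seat edges (so the leg's bounding box is flush with the corner).

B is a rectangular beam 1278 mm long (x), 104 mm deep (y), 72 mm thick (z).

The beam spans the tops of two stools placed 760 mm apart, resting at z = 418 mm.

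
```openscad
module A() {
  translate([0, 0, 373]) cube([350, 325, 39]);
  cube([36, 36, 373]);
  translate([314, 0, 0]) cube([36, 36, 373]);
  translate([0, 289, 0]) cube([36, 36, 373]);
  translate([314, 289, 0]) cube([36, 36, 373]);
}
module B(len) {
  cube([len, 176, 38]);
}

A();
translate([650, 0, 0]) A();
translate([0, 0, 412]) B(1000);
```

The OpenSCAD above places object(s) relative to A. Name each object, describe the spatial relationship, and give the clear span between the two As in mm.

A is a stool. B is a beam. A beam spans the tops of two stools. The clear span between the two stools is 300 mm.

Second stool starts at x = 650; first ends at x = 350; clear span = 650 − 350 = 300 mm.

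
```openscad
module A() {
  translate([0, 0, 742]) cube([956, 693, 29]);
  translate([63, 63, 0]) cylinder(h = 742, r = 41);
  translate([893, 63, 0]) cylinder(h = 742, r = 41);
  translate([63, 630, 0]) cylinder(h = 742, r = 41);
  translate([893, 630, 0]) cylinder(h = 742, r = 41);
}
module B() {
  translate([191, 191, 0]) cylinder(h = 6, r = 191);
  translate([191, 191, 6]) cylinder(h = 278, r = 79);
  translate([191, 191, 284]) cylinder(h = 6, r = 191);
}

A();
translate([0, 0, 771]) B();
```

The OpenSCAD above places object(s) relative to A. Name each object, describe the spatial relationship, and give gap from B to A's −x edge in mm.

A is a table. B is a spool. The spool is on top of the table. The gap from the spool to the table's −x edge is 0 mm.

The spool's min-x is at 0; the table's min-x is 0; gap = 0 mm.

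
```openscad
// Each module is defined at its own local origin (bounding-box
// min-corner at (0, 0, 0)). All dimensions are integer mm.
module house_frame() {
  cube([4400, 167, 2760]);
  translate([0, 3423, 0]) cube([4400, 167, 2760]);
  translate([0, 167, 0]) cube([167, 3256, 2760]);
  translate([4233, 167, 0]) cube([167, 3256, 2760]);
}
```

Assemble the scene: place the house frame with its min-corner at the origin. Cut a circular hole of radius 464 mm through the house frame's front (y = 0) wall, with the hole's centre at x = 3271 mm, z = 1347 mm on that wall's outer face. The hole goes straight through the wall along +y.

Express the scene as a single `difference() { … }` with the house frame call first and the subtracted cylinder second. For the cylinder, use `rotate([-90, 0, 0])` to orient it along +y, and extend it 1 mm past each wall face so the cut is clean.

difference() {
  house_frame();
  translate([3271, -1, 1347]) rotate([-90, 0, 0]) cylinder(h = 169, r = 464);
}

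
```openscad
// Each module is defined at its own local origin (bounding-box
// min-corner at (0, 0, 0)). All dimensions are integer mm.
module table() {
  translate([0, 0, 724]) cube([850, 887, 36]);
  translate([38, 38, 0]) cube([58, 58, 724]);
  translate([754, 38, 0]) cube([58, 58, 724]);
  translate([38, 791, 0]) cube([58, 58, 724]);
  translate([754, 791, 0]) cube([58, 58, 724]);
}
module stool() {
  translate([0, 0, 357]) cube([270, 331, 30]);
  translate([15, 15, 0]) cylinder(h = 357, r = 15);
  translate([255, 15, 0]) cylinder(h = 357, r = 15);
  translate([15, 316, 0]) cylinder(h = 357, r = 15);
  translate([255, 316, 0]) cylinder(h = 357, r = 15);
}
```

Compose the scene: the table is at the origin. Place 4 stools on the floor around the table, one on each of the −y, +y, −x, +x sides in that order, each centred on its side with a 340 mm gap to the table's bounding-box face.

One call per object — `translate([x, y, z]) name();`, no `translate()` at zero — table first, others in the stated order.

table();
translate([290, -671, 0]) stool();
translate([290, 1227, 0]) stool();
translate([-610, 278, 0]) stool();
translate([1190, 278, 0]) stool();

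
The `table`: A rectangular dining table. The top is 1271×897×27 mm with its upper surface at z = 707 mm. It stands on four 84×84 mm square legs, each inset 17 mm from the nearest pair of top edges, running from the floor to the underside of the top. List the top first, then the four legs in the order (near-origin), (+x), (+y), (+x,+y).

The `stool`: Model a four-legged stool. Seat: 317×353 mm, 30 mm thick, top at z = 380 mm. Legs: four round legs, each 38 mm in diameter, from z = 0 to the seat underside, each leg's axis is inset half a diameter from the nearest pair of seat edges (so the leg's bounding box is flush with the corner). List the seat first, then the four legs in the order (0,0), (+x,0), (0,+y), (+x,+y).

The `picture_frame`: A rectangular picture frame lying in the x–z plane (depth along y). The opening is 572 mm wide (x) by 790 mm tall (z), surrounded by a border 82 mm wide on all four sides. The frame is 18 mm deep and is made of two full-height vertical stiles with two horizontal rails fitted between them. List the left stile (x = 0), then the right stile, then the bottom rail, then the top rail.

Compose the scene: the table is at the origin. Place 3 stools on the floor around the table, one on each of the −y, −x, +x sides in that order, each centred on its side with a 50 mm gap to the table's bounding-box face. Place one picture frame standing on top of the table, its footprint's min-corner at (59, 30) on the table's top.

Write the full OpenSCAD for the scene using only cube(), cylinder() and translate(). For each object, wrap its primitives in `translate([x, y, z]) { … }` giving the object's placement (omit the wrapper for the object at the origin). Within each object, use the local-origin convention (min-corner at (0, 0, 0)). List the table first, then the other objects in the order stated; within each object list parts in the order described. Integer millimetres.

translate([0, 0, 680]) cube([1271, 897, 27]);
translate([17, 17, 0]) cube([84, 84, 680]);
translate([1170, 17, 0]) cube([84, 84, 680]);
translate([17, 796, 0]) cube([84, 84, 680]);
translate([1170, 796, 0]) cube([84, 84, 680]);
translate([477, -403, 0]) {
  translate([0, 0, 350]) cube([317, 353, 30]);
  translate([19, 19, 0]) cylinder(h = 350, r = 19);
  translate([298, 19, 0]) cylinder(h = 350, r = 19);
  translate([19, 334, 0]) cylinder(h = 350, r = 19);
  translate([298, 334, 0]) cylinder(h = 350, r = 19);
}
translate([-367, 272, 0]) {
  translate([0, 0, 350]) cube([317, 353, 30]);
  translate([19, 19, 0]) cylinder(h = 350, r = 19);
  translate([298, 19, 0]) cylinder(h = 350, r = 19);
  translate([19, 334, 0]) cylinder(h = 350, r = 19);
  translate([298, 334, 0]) cylinder(h = 350, r = 19);
}
translate([1321, 272, 0]) {
  translate([0, 0, 350]) cube([317, 353, 30]);
  translate([19, 19, 0]) cylinder(h = 350, r = 19);
  translate([298, 19, 0]) cylinder(h = 350, r = 19);
  translate([19, 334, 0]) cylinder(h = 350, r = 19);
  translate([298, 334, 0]) cylinder(h = 350, r = 19);
}
translate([59, 30, 707]) {
  cube([82, 18, 954]);
  translate([654, 0, 0]) cube([82, 18, 954]);
  translate([82, 0, 0]) cube([572, 18, 82]);
  translate([82, 0, 872]) cube([572, 18, 82]);
}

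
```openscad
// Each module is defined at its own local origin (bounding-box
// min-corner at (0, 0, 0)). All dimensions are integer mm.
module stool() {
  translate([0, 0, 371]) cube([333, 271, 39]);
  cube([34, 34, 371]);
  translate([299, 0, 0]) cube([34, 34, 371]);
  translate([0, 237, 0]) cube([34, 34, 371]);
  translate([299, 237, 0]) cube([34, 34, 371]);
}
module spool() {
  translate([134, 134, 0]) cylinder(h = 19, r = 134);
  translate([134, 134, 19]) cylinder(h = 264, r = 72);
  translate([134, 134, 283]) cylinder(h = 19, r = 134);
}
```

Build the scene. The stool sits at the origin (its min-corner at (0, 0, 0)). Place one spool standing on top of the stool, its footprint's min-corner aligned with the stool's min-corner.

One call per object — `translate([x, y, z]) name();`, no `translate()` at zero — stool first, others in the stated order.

stool();
translate([0, 0, 410]) spool();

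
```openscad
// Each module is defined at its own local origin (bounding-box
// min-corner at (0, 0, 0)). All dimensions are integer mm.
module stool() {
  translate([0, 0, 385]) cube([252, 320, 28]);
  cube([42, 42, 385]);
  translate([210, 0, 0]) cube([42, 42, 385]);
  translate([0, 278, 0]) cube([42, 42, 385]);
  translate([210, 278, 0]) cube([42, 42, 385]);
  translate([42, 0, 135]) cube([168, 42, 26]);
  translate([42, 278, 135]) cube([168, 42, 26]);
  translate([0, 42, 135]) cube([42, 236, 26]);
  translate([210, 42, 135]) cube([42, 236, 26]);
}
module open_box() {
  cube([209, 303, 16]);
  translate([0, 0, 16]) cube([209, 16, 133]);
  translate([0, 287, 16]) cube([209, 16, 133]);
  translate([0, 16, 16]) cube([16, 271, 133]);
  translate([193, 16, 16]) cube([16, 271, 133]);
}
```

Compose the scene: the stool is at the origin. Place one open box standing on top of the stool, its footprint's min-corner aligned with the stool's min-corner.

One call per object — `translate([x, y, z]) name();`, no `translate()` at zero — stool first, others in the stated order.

stool();
translate([0, 0, 413]) open_box();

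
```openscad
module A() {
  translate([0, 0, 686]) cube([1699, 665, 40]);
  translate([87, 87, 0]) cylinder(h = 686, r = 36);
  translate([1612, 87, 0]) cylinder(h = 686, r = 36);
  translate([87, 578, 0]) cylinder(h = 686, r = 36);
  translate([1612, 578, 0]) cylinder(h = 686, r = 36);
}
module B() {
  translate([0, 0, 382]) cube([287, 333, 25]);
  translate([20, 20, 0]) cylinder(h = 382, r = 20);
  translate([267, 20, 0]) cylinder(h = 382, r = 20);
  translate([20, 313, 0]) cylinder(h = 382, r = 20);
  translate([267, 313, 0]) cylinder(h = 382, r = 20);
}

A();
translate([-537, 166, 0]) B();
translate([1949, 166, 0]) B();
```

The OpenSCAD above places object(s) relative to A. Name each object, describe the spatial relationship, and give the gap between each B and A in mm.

A is a table. B is a stool. Two stools sit around the table at the −x, +x sides. The gap between each stool and the table is 250 mm.

Each stool's nearest face is 250 mm from the table's bounding box.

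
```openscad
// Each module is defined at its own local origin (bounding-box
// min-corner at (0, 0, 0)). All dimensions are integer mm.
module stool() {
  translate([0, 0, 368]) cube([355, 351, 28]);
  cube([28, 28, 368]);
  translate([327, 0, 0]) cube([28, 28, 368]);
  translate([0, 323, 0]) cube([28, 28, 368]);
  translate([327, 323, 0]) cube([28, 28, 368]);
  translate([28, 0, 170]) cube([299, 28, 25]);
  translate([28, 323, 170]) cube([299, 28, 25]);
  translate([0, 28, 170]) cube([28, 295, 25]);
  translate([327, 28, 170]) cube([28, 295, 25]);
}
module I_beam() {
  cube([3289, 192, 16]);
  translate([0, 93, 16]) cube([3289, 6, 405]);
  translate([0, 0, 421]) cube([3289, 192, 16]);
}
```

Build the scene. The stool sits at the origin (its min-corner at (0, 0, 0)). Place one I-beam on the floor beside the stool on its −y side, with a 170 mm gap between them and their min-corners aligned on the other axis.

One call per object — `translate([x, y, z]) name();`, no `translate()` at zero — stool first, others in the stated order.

stool();
translate([0, -362, 0]) I_beam();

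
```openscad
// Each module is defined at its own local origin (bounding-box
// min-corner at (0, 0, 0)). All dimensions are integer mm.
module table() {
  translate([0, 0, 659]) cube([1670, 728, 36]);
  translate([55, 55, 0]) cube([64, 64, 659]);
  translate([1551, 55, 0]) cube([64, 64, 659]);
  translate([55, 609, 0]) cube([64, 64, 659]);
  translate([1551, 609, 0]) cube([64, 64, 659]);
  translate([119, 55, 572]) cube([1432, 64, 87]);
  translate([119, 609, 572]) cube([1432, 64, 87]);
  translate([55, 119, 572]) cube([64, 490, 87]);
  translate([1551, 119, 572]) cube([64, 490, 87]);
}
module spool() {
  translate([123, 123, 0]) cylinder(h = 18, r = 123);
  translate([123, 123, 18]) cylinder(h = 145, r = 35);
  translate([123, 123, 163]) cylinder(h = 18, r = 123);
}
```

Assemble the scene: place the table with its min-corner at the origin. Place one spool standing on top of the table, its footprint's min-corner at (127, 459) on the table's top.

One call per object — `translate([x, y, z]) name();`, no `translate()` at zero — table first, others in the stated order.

table();
translate([127, 459, 695]) spool();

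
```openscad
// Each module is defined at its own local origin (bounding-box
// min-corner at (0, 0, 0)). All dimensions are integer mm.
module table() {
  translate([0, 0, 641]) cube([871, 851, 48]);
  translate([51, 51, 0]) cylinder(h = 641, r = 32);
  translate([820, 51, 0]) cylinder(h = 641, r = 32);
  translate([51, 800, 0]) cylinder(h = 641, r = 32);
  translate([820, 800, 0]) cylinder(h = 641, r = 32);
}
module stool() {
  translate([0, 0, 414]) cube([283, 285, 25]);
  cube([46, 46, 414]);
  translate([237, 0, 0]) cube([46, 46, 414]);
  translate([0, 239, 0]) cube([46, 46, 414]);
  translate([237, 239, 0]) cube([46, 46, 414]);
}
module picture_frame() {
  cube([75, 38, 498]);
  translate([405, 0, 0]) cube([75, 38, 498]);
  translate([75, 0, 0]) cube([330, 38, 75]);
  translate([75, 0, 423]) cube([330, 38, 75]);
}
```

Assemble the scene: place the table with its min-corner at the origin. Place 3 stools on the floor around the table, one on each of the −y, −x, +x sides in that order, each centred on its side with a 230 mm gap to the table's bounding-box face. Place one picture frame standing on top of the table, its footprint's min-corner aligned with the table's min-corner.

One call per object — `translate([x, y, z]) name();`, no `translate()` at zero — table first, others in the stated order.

table();
translate([294, -515, 0]) stool();
translate([-513, 283, 0]) stool();
translate([1101, 283, 0]) stool();
translate([0, 0, 689]) picture_frame();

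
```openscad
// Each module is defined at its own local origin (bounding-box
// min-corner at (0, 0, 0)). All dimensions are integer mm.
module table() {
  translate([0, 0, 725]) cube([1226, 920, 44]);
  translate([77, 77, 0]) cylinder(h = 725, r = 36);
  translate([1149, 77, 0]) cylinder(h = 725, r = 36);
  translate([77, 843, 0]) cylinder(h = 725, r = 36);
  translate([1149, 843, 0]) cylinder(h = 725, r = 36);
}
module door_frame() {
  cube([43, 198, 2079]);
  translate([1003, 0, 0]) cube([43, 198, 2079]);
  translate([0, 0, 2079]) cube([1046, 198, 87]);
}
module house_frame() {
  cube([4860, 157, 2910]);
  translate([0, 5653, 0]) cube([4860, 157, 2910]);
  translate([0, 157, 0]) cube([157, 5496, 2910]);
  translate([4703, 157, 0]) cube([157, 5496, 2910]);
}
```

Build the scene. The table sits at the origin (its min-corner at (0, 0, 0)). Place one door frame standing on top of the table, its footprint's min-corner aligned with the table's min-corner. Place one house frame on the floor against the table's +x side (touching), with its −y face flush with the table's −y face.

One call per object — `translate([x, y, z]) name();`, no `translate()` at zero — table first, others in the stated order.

table();
translate([0, 0, 769]) door_frame();
translate([1226, 0, 0]) house_frame();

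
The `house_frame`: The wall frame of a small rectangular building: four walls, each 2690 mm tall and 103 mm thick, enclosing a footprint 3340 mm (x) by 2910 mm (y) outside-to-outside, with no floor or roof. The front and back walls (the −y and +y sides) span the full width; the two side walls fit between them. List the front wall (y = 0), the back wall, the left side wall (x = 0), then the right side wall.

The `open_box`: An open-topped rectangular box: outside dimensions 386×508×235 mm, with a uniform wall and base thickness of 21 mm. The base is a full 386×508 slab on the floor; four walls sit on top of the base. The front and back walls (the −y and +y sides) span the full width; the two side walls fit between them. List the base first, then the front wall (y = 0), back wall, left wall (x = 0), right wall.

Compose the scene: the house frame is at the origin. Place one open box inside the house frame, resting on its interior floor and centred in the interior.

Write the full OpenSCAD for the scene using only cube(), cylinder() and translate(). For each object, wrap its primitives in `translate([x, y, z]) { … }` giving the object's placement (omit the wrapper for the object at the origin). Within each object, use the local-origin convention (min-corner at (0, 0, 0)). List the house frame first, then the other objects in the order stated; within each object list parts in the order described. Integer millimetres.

cube([3340, 103, 2690]);
translate([0, 2807, 0]) cube([3340, 103, 2690]);
translate([0, 103, 0]) cube([103, 2704, 2690]);
translate([3237, 103, 0]) cube([103, 2704, 2690]);
translate([1477, 1201, 0]) {
  cube([386, 508, 21]);
  translate([0, 0, 21]) cube([386, 21, 214]);
  translate([0, 487, 21]) cube([386, 21, 214]);
  translate([0, 21, 21]) cube([21, 466, 214]);
  translate([365, 21, 21]) cube([21, 466, 214]);
}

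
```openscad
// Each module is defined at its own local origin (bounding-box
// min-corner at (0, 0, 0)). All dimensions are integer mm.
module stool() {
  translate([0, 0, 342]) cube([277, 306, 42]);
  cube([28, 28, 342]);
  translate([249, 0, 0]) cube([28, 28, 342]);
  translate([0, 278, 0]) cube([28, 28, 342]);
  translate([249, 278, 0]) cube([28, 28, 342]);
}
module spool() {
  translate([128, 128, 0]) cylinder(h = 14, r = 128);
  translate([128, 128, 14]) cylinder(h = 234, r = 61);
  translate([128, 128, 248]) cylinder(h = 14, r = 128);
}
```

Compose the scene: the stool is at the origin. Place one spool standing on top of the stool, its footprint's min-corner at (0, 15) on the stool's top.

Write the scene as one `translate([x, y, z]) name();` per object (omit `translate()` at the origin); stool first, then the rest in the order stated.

stool();
translate([0, 15, 384]) spool();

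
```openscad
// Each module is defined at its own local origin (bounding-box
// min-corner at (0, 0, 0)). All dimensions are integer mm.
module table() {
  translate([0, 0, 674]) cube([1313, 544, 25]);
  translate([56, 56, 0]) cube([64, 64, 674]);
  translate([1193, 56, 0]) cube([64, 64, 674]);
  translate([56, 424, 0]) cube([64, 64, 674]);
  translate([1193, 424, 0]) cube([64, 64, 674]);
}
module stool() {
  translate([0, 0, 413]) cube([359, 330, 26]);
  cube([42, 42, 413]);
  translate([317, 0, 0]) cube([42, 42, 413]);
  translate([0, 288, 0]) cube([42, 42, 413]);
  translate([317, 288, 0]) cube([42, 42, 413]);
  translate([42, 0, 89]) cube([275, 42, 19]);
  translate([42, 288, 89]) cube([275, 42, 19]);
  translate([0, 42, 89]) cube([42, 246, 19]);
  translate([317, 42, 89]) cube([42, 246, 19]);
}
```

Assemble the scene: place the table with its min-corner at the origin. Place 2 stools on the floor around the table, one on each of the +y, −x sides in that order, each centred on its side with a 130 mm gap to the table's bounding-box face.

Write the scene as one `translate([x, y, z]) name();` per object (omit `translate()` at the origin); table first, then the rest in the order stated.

table();
translate([477, 674, 0]) stool();
translate([-489, 107, 0]) stool();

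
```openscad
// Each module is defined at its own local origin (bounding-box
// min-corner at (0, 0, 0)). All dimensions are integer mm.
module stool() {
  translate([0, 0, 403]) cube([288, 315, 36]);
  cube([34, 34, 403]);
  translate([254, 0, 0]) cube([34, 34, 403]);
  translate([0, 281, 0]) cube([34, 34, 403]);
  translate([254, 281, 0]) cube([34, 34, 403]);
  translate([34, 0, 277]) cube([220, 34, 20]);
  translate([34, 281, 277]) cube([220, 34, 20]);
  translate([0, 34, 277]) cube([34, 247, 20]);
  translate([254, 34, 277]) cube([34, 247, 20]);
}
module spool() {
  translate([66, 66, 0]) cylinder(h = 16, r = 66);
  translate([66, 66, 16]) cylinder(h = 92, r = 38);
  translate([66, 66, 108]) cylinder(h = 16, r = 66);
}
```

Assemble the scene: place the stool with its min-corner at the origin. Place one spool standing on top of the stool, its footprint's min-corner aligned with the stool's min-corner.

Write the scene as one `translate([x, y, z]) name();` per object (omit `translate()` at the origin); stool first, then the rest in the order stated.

stool();
translate([0, 0, 439]) spool();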